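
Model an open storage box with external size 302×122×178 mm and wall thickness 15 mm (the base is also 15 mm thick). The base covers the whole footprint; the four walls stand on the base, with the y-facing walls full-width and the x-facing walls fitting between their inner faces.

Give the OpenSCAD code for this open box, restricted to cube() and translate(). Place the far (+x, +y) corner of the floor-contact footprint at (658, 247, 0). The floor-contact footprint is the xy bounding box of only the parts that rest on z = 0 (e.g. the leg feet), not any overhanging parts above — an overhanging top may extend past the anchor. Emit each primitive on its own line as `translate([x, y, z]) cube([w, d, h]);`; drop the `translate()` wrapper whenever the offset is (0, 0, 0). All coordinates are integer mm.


translate([356, 125, 0]) cube([302, 122, 15]);
translate([356, 125, 15]) cube([302, 15, 163]);
translate([356, 232, 15]) cube([302, 15, 163]);
translate([356, 140, 15]) cube([15, 92, 163]);
translate([643, 140, 15]) cube([15, 92, 163]);


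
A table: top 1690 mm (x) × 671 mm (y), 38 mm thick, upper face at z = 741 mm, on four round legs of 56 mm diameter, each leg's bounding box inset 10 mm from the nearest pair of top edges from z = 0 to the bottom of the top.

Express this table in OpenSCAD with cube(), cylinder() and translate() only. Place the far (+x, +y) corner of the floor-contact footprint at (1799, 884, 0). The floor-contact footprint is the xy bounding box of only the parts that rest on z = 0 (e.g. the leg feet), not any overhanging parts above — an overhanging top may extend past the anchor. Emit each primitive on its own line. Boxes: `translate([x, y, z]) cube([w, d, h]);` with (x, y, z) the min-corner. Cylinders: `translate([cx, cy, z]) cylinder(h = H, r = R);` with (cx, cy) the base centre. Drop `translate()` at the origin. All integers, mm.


// leg_h = 741 - 38 = 703
translate([119, 223, 703]) cube([1690, 671, 38]);
translate([157, 261, 0]) cylinder(h = 703, r = 28);
translate([1771, 261, 0]) cylinder(h = 703, r = 28);
translate([157, 856, 0]) cylinder(h = 703, r = 28);
translate([1771, 856, 0]) cylinder(h = 703, r = 28);


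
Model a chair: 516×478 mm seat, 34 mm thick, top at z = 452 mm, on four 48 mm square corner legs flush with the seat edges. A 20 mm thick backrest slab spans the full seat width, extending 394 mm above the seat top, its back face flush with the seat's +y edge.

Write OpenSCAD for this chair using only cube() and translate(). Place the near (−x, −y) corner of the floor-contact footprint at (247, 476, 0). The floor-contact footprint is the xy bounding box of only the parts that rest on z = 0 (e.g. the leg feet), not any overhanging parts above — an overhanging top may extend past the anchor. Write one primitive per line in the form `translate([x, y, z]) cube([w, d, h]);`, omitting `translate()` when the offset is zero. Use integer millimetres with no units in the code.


translate([247, 476, 418]) cube([516, 478, 34]);
translate([247, 476, 0]) cube([48, 48, 418]);
translate([715, 476, 0]) cube([48, 48, 418]);
translate([247, 906, 0]) cube([48, 48, 418]);
translate([715, 906, 0]) cube([48, 48, 418]);
translate([247, 934, 452]) cube([516, 20, 394]);


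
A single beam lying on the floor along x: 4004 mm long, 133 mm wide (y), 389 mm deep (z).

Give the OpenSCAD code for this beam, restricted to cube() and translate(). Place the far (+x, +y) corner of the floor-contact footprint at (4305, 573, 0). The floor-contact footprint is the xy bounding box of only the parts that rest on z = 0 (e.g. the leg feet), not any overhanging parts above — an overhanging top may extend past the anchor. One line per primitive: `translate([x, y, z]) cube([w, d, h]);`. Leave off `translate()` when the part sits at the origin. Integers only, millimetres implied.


translate([301, 440, 0]) cube([4004, 133, 389]);


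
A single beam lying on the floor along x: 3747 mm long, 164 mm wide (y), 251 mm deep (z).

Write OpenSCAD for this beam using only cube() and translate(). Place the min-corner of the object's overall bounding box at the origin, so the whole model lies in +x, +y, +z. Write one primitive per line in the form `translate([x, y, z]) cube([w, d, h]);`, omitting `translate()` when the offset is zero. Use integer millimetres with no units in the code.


cube([3747, 164, 251]);


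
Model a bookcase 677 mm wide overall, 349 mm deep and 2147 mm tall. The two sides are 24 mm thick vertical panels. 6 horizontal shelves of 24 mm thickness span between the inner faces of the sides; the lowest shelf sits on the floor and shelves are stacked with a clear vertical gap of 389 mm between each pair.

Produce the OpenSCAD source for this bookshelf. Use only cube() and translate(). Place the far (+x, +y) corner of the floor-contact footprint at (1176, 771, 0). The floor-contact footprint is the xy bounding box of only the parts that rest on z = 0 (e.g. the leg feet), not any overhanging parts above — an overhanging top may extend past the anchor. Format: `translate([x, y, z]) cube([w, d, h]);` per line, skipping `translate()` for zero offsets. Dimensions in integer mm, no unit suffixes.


translate([499, 422, 0]) cube([24, 349, 2147]);
translate([1152, 422, 0]) cube([24, 349, 2147]);
translate([523, 422, 0]) cube([629, 349, 24]);
translate([523, 422, 413]) cube([629, 349, 24]);
translate([523, 422, 826]) cube([629, 349, 24]);
translate([523, 422, 1239]) cube([629, 349, 24]);
translate([523, 422, 1652]) cube([629, 349, 24]);
translate([523, 422, 2065]) cube([629, 349, 24]);


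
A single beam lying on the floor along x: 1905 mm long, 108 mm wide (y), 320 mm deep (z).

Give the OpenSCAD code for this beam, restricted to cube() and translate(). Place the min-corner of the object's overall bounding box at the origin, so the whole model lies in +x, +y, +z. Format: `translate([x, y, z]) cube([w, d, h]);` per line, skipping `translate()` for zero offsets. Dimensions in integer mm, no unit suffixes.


cube([1905, 108, 320]);


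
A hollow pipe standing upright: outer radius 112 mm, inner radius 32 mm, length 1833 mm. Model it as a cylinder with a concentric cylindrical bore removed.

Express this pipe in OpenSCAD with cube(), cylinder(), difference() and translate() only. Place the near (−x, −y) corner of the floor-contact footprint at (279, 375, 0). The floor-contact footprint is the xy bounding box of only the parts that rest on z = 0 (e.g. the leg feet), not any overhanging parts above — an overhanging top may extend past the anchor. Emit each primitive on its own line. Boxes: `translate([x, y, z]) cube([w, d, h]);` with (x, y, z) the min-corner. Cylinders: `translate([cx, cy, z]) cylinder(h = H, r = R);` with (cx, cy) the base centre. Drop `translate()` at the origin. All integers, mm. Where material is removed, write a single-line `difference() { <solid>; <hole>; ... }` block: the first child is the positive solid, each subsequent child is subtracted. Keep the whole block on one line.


difference() { translate([391, 487, 0]) cylinder(h = 1833, r = 112); translate([391, 487, 0]) cylinder(h = 1833, r = 32); }


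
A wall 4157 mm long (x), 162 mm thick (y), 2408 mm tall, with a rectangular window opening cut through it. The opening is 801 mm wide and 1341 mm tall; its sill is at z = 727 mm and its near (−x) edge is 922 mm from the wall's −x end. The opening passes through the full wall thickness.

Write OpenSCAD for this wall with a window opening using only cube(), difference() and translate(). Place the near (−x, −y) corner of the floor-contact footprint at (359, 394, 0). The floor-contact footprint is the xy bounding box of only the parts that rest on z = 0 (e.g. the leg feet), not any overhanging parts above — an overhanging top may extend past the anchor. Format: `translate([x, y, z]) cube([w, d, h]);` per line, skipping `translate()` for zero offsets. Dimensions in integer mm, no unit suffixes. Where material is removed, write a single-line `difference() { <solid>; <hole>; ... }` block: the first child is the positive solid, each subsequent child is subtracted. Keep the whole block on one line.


difference() { translate([359, 394, 0]) cube([4157, 162, 2408]); translate([1281, 394, 727]) cube([801, 162, 1341]); }


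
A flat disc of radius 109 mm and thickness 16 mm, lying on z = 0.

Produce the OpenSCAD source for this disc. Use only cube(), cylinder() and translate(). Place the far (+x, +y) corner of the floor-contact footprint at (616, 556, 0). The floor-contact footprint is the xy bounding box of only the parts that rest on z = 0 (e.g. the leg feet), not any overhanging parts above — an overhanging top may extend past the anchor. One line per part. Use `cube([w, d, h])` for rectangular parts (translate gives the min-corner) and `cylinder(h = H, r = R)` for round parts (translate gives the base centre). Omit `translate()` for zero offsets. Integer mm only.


translate([507, 447, 0]) cylinder(h = 16, r = 109);


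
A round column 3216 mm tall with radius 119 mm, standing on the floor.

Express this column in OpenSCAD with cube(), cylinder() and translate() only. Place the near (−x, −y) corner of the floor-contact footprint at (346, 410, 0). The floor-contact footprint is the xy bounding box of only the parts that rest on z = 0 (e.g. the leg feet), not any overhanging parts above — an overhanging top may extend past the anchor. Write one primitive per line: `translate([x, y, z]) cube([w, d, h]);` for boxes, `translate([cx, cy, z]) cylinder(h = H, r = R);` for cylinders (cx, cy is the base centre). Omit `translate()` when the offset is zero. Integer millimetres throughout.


translate([465, 529, 0]) cylinder(h = 3216, r = 119);


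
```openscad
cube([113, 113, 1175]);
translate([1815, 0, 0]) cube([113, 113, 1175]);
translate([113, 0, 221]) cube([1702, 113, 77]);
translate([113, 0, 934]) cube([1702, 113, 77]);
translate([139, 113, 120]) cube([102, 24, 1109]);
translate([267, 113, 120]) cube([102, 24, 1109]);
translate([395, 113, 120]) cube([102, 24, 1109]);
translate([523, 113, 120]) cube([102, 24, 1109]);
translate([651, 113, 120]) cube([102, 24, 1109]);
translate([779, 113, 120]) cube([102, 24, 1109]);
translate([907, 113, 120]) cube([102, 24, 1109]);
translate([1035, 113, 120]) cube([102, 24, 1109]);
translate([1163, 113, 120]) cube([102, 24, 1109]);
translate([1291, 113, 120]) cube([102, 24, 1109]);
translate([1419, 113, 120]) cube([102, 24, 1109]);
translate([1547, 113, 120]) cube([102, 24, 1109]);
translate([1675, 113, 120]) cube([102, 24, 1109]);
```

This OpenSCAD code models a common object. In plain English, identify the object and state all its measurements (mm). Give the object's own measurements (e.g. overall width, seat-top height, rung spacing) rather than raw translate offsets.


A fence section. Two 113×113 mm posts, 1175 mm tall, stand on the floor with a clear span of 1702 mm between their inner faces. Two horizontal rails of 113×77 mm section span the gap between the posts with their undersides at z = 221 mm and z = 934 mm, flush with the posts' −y face. 13 pickets, each 102 mm wide, 24 mm thick and 1109 mm tall, are fixed to the +y face of the rails with their bottoms at z = 120 mm, spaced across the span with a 26 mm gap after the −x post and between neighbouring pickets, with 38 mm left before the +x post.


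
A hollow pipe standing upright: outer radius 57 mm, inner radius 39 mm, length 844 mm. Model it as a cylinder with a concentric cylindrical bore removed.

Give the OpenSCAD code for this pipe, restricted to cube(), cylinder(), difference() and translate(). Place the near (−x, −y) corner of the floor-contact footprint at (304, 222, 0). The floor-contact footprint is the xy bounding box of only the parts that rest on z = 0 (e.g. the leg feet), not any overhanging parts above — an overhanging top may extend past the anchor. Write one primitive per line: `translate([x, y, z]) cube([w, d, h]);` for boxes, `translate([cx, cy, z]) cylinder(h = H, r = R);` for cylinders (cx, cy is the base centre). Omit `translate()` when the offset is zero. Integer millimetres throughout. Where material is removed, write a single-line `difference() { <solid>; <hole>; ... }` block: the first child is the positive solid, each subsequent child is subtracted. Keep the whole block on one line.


difference() { translate([361, 279, 0]) cylinder(h = 844, r = 57); translate([361, 279, 0]) cylinder(h = 844, r = 39); }


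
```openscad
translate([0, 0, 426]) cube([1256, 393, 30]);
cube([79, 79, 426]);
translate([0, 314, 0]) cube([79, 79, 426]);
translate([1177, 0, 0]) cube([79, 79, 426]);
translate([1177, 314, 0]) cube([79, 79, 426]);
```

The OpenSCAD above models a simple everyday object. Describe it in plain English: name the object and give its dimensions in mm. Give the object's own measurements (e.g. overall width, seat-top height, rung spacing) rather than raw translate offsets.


A long wooden bench with a 1256 mm (x) × 393 mm (y) seat, 30 mm thick, its top surface 456 mm above the floor. Four 79 mm square legs at the seat corners, flush with the edges, run from z = 0 to the seat underside.


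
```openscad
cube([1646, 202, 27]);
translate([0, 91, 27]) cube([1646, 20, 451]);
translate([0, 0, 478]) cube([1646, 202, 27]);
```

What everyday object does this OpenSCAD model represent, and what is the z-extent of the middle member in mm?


An I-beam. The web height is 451 mm.

Two wide flanges with a thin centred web — an I-beam. Overall 505 mm minus two 27 mm flanges gives a web of 505 − 2·27 = 451 mm.


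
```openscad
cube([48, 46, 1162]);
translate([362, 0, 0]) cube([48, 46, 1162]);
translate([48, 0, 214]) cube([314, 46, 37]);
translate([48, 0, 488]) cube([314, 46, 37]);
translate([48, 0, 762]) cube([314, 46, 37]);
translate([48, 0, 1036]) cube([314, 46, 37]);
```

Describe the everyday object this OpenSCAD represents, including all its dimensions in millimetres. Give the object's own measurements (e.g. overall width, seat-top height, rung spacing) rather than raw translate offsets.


A straight ladder. Two 48×46 mm vertical rails, 1162 mm tall, stand 410 mm apart (outside-to-outside) with their front faces coplanar on the −y side. 4 rungs, each 46 mm deep and 37 mm tall, span between the inner faces of the rails, front faces flush with the rails. The lowest rung's underside is at z = 214 mm and rungs are spaced 274 mm apart (underside to underside).


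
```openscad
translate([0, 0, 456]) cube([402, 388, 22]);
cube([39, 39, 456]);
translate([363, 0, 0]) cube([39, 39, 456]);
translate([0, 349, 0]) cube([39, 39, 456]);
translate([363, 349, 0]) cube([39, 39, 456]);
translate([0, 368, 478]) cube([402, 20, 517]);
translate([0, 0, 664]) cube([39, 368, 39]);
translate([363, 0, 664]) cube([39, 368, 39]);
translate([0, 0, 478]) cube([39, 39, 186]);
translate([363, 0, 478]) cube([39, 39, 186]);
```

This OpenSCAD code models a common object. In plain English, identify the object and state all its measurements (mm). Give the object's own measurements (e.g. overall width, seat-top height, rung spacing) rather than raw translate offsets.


A chair. The seat is a 402×388×22 mm slab with its top at z = 478 mm, on four 39×39 mm corner legs (flush with the seat edges, standing on z = 0). A flat backrest 20 mm thick, 517 mm tall, spans the full seat width and rises from the seat top along its +y edge, rear face flush with the rear of the seat. Two armrests of 39×39 mm section run along each side from the seat's front edge to the front of the backrest, top faces 225 mm above the seat top and outer faces flush with the seat's x-edges; a 39×39 mm post under the front of each armrest stands on the seat at the front corner.


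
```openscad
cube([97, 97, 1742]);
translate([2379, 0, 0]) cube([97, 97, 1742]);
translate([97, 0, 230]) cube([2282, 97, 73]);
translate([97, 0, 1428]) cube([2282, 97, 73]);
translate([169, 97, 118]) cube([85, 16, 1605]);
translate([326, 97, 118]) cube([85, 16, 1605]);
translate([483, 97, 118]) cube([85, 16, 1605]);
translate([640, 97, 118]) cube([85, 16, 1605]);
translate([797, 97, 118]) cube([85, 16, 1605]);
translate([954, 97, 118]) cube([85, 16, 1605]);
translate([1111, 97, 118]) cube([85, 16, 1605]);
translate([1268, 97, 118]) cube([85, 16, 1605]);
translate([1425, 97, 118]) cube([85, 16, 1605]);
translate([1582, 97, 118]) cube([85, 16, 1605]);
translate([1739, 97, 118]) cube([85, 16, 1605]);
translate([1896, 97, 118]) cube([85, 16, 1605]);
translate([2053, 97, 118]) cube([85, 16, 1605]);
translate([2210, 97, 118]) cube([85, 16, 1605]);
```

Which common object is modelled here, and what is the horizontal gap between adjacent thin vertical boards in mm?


A fence section. The picket gap is 72 mm.

Two posts, two rails, 14 pickets — a fence section. Span 2282 mm holds 14 pickets of 85 mm with 15 equal gaps: ⌊(2282 − 14·85) / 15⌋ = 72 mm.


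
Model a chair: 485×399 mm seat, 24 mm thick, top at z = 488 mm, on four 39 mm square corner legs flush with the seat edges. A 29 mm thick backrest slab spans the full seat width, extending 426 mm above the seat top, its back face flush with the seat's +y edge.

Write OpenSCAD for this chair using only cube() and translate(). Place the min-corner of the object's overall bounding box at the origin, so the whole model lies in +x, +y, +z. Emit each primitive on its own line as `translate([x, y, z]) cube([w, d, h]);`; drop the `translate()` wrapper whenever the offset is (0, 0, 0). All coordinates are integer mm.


translate([0, 0, 464]) cube([485, 399, 24]);
cube([39, 39, 464]);
translate([446, 0, 0]) cube([39, 39, 464]);
translate([0, 360, 0]) cube([39, 39, 464]);
translate([446, 360, 0]) cube([39, 39, 464]);
translate([0, 370, 488]) cube([485, 29, 426]);


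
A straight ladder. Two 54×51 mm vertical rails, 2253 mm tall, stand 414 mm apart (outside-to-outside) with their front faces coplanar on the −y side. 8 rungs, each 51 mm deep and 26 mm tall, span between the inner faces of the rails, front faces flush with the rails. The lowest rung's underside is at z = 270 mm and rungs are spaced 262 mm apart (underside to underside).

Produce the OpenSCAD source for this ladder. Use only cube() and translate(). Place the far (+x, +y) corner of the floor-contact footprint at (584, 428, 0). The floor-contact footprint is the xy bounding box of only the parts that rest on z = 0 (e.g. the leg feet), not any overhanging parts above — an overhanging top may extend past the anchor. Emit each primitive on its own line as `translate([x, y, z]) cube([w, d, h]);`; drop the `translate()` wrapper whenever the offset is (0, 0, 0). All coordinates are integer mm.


translate([170, 377, 0]) cube([54, 51, 2253]);
translate([530, 377, 0]) cube([54, 51, 2253]);
translate([224, 377, 270]) cube([306, 51, 26]);
translate([224, 377, 532]) cube([306, 51, 26]);
translate([224, 377, 794]) cube([306, 51, 26]);
translate([224, 377, 1056]) cube([306, 51, 26]);
translate([224, 377, 1318]) cube([306, 51, 26]);
translate([224, 377, 1580]) cube([306, 51, 26]);
translate([224, 377, 1842]) cube([306, 51, 26]);
translate([224, 377, 2104]) cube([306, 51, 26]);


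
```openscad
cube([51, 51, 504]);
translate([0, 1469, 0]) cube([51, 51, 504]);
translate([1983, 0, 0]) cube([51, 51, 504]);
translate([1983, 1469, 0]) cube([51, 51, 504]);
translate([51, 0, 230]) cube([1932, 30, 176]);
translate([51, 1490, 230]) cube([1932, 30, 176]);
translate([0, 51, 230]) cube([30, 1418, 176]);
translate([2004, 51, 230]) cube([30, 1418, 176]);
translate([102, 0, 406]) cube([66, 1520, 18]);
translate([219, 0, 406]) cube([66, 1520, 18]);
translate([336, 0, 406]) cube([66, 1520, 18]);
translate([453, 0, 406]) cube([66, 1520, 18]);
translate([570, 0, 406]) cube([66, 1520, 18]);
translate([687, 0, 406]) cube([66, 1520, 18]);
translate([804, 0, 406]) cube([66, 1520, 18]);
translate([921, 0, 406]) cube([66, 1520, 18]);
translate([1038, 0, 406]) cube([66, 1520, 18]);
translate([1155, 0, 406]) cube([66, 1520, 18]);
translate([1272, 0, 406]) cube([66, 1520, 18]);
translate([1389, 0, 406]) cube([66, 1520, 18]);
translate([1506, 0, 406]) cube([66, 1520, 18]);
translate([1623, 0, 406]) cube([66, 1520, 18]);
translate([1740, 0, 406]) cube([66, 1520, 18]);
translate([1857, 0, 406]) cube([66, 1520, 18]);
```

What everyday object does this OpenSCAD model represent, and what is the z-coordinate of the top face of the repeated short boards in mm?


A bed frame. The slat-top height is 424 mm.

Four posts, four rails, and a row of slats — a bed frame. Slats sit on the rails at z = 230 + 176 = 406; with slat thickness 18, the top is 424 mm.


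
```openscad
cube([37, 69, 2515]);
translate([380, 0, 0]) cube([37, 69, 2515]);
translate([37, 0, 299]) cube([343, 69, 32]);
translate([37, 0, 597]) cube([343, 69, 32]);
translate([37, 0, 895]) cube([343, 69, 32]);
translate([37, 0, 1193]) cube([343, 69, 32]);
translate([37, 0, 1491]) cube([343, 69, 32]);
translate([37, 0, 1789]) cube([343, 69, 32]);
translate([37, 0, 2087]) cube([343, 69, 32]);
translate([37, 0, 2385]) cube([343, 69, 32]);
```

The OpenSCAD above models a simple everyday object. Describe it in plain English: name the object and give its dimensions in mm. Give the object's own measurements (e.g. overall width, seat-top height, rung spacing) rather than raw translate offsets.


A straight ladder. Two 37×69 mm vertical rails, 2515 mm tall, stand 417 mm apart (outside-to-outside) with their front faces coplanar on the −y side. 8 rungs, each 69 mm deep and 32 mm tall, span between the inner faces of the rails, front faces flush with the rails. The lowest rung's underside is at z = 299 mm and rungs are spaced 298 mm apart (underside to underside).


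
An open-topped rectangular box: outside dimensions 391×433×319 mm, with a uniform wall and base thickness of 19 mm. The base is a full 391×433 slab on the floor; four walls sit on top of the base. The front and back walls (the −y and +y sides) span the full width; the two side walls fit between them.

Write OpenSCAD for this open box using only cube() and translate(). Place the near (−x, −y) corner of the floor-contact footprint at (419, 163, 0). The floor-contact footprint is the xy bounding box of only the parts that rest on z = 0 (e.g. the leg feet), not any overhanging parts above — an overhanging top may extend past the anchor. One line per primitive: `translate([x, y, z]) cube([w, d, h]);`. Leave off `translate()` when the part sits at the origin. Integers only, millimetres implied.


translate([419, 163, 0]) cube([391, 433, 19]);
translate([419, 163, 19]) cube([391, 19, 300]);
translate([419, 577, 19]) cube([391, 19, 300]);
translate([419, 182, 19]) cube([19, 395, 300]);
translate([791, 182, 19]) cube([19, 395, 300]);


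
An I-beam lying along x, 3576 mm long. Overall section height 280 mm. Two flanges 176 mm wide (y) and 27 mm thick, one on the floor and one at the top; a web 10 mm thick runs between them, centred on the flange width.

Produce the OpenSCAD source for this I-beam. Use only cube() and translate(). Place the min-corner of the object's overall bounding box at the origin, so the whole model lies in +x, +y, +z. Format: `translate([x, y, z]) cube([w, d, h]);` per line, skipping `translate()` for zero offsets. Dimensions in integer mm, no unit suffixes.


cube([3576, 176, 27]);
translate([0, 83, 27]) cube([3576, 10, 226]);
translate([0, 0, 253]) cube([3576, 176, 27]);


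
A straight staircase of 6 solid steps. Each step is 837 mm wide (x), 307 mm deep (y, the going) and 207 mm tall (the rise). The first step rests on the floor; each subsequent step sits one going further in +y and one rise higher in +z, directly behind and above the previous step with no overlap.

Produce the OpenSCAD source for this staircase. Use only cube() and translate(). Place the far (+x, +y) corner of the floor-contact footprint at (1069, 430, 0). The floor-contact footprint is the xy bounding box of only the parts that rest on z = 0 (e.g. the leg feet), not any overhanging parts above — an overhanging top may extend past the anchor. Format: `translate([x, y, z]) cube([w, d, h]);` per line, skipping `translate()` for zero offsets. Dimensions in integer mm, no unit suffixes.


translate([232, 123, 0]) cube([837, 307, 207]);
translate([232, 430, 207]) cube([837, 307, 207]);
translate([232, 737, 414]) cube([837, 307, 207]);
translate([232, 1044, 621]) cube([837, 307, 207]);
translate([232, 1351, 828]) cube([837, 307, 207]);
translate([232, 1658, 1035]) cube([837, 307, 207]);


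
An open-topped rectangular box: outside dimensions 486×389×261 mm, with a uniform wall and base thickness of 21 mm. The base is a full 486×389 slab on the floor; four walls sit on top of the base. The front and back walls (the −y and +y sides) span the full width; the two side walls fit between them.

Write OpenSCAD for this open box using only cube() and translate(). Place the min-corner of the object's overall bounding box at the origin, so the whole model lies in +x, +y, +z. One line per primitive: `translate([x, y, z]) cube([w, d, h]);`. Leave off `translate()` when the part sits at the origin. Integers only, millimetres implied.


cube([486, 389, 21]);
translate([0, 0, 21]) cube([486, 21, 240]);
translate([0, 368, 21]) cube([486, 21, 240]);
translate([0, 21, 21]) cube([21, 347, 240]);
translate([465, 21, 21]) cube([21, 347, 240]);


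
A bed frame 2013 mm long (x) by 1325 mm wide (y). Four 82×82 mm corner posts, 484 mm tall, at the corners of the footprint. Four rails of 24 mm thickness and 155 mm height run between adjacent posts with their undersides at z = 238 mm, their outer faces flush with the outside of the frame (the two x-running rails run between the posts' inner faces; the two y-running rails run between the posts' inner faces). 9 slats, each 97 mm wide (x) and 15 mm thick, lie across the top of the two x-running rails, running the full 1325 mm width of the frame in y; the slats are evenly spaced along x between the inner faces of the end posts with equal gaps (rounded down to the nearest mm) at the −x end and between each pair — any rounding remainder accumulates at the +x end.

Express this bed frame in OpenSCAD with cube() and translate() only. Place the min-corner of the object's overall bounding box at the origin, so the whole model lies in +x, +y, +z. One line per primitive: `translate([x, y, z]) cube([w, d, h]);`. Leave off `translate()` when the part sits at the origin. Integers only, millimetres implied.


cube([82, 82, 484]);
translate([0, 1243, 0]) cube([82, 82, 484]);
translate([1931, 0, 0]) cube([82, 82, 484]);
translate([1931, 1243, 0]) cube([82, 82, 484]);
translate([82, 0, 238]) cube([1849, 24, 155]);
translate([82, 1301, 238]) cube([1849, 24, 155]);
translate([0, 82, 238]) cube([24, 1161, 155]);
translate([1989, 82, 238]) cube([24, 1161, 155]);
translate([179, 0, 393]) cube([97, 1325, 15]);
translate([373, 0, 393]) cube([97, 1325, 15]);
translate([567, 0, 393]) cube([97, 1325, 15]);
translate([761, 0, 393]) cube([97, 1325, 15]);
translate([955, 0, 393]) cube([97, 1325, 15]);
translate([1149, 0, 393]) cube([97, 1325, 15]);
translate([1343, 0, 393]) cube([97, 1325, 15]);
translate([1537, 0, 393]) cube([97, 1325, 15]);
translate([1731, 0, 393]) cube([97, 1325, 15]);


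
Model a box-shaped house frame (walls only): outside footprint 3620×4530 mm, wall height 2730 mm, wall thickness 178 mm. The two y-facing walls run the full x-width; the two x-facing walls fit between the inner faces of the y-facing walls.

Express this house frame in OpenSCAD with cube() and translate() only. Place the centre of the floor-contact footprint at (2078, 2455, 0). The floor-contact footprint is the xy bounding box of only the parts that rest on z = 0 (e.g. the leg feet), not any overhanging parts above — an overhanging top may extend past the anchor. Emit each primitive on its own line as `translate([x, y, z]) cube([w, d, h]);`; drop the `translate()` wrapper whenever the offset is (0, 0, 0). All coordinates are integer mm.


translate([268, 190, 0]) cube([3620, 178, 2730]);
translate([268, 4542, 0]) cube([3620, 178, 2730]);
translate([268, 368, 0]) cube([178, 4174, 2730]);
translate([3710, 368, 0]) cube([178, 4174, 2730]);


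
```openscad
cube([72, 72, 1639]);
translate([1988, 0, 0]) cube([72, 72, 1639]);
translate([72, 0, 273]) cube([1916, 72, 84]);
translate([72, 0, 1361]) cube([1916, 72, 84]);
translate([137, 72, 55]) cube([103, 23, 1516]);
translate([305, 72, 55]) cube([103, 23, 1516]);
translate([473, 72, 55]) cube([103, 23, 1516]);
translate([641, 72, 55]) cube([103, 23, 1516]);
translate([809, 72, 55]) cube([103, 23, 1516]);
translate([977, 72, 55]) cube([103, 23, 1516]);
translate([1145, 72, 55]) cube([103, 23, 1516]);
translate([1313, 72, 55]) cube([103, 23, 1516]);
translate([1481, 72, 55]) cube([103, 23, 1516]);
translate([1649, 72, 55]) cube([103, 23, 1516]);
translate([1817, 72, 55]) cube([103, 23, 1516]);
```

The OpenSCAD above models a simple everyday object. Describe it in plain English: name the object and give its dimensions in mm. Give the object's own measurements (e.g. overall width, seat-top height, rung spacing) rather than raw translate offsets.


A fence section. Two 72×72 mm posts, 1639 mm tall, stand on the floor with a clear span of 1916 mm between their inner faces. Two horizontal rails of 72×84 mm section span the gap between the posts with their undersides at z = 273 mm and z = 1361 mm, flush with the posts' −y face. 11 pickets, each 103 mm wide, 23 mm thick and 1516 mm tall, are fixed to the +y face of the rails with their bottoms at z = 55 mm, spaced across the span with a 65 mm gap after the −x post and between neighbouring pickets, with 68 mm left before the +x post.


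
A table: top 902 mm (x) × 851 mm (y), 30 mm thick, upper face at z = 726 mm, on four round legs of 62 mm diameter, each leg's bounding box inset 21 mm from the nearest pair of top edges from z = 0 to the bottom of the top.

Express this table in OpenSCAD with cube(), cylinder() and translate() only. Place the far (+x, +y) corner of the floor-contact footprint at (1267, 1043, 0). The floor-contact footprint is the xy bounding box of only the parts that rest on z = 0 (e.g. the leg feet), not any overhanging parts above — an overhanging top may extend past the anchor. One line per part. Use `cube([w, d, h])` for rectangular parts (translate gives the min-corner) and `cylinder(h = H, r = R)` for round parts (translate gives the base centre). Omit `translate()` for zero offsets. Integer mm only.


translate([386, 213, 696]) cube([902, 851, 30]);
translate([438, 265, 0]) cylinder(h = 696, r = 31);
translate([1236, 265, 0]) cylinder(h = 696, r = 31);
translate([438, 1012, 0]) cylinder(h = 696, r = 31);
translate([1236, 1012, 0]) cylinder(h = 696, r = 31);


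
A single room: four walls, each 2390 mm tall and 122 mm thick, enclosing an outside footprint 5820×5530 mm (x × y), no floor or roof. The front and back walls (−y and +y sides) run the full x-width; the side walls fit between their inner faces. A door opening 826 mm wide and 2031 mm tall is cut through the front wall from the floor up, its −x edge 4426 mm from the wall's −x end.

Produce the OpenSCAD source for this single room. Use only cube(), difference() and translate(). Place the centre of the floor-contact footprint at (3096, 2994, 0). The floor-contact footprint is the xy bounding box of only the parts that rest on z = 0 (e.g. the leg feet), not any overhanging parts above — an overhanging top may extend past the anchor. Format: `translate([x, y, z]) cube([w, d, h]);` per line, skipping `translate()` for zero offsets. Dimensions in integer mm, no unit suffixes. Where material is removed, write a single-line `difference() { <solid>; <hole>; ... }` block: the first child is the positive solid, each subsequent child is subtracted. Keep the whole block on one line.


difference() { translate([186, 229, 0]) cube([5820, 122, 2390]); translate([4612, 229, 0]) cube([826, 122, 2031]); }
translate([186, 5637, 0]) cube([5820, 122, 2390]);
translate([186, 351, 0]) cube([122, 5286, 2390]);
translate([5884, 351, 0]) cube([122, 5286, 2390]);


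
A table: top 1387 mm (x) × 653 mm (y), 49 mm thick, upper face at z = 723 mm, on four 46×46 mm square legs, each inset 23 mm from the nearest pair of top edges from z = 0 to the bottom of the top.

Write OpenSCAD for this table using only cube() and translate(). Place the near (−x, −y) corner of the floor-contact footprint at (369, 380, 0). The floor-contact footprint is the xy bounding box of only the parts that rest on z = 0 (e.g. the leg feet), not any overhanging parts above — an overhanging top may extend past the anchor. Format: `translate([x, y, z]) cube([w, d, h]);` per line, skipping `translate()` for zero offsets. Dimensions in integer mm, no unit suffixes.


translate([346, 357, 674]) cube([1387, 653, 49]);
translate([369, 380, 0]) cube([46, 46, 674]);
translate([1664, 380, 0]) cube([46, 46, 674]);
translate([369, 941, 0]) cube([46, 46, 674]);
translate([1664, 941, 0]) cube([46, 46, 674]);


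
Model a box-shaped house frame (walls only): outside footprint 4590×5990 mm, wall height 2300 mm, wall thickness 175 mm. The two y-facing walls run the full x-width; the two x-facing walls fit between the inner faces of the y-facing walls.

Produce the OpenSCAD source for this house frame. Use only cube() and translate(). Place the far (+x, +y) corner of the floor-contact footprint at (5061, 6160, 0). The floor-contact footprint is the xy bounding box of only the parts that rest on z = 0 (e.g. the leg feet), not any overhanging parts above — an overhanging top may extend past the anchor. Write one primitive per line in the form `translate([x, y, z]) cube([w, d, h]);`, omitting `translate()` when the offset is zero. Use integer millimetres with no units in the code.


translate([471, 170, 0]) cube([4590, 175, 2300]);
translate([471, 5985, 0]) cube([4590, 175, 2300]);
translate([471, 345, 0]) cube([175, 5640, 2300]);
translate([4886, 345, 0]) cube([175, 5640, 2300]);


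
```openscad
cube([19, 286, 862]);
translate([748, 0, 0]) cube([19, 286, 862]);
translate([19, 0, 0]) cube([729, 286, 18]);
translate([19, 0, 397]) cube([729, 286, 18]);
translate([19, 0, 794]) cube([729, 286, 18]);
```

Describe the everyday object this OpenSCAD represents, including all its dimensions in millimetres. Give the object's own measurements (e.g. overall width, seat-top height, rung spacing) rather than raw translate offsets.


An open bookshelf. Two side panels, each 19 mm thick, 286 mm deep and 862 mm tall, stand 767 mm apart (outside-to-outside). Between them sit 3 shelves, each 18 mm thick and 286 mm deep, spanning the full gap between the sides. The bottom shelf rests on the floor (its underside at z = 0) and the clear gap between one shelf's top and the next shelf's underside is 379 mm.


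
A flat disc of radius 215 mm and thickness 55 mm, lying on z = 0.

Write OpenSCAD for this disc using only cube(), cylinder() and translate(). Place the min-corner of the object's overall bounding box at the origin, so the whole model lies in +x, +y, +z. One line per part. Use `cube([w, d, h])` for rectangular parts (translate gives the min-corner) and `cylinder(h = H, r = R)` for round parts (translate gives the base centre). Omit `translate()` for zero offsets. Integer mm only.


translate([215, 215, 0]) cylinder(h = 55, r = 215);


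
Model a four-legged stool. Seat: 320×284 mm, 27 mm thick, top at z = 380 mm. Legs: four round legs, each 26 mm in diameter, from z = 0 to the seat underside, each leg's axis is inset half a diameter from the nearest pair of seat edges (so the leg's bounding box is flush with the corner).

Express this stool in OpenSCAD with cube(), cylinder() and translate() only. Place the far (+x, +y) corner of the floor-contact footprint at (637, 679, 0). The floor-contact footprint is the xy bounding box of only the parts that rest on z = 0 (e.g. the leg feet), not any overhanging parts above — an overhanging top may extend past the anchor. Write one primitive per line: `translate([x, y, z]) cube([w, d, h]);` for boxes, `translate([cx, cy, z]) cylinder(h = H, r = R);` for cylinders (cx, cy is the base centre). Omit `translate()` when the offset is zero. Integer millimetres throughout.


translate([317, 395, 353]) cube([320, 284, 27]);
translate([330, 408, 0]) cylinder(h = 353, r = 13);
translate([624, 408, 0]) cylinder(h = 353, r = 13);
translate([330, 666, 0]) cylinder(h = 353, r = 13);
translate([624, 666, 0]) cylinder(h = 353, r = 13);


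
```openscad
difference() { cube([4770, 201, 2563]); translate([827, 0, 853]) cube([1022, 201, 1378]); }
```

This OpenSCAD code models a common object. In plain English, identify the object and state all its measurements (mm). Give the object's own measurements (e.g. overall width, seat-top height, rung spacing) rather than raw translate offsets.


A wall 4770 mm long (x), 201 mm thick (y), 2563 mm tall, with a rectangular window opening cut through it. The opening is 1022 mm wide and 1378 mm tall; its sill is at z = 853 mm and its near (−x) edge is 827 mm from the wall's −x end. The opening passes through the full wall thickness.


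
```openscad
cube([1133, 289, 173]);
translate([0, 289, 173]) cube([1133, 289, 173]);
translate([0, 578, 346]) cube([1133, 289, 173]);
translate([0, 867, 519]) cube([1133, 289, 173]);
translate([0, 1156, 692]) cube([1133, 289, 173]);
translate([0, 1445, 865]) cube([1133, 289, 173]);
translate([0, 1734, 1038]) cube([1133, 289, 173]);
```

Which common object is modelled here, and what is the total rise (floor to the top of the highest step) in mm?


A staircase. The total rise is 1211 mm.

7 identical blocks, each offset up and back from the previous — a staircase. Each step is 173 mm tall and there are 7 of them, so the total rise is 7 × 173 = 1211 mm.


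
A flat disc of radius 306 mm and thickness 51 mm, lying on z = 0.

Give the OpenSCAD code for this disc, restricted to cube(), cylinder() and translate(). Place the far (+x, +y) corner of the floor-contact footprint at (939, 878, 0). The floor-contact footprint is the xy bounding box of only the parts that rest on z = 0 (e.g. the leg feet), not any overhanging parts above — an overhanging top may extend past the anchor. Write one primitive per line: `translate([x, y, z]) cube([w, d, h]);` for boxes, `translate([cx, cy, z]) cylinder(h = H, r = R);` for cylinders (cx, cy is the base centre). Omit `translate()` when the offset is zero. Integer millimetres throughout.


translate([633, 572, 0]) cylinder(h = 51, r = 306);


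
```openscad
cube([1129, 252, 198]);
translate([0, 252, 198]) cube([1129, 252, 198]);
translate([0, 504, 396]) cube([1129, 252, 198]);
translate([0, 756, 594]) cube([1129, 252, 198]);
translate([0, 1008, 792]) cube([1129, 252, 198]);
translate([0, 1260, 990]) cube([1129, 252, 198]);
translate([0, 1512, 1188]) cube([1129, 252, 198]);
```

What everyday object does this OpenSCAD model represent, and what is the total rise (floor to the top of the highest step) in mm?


A staircase. The total rise is 1386 mm.

7 identical blocks, each offset up and back from the previous — a staircase. Each step is 198 mm tall and there are 7 of them, so the total rise is 7 × 198 = 1386 mm.


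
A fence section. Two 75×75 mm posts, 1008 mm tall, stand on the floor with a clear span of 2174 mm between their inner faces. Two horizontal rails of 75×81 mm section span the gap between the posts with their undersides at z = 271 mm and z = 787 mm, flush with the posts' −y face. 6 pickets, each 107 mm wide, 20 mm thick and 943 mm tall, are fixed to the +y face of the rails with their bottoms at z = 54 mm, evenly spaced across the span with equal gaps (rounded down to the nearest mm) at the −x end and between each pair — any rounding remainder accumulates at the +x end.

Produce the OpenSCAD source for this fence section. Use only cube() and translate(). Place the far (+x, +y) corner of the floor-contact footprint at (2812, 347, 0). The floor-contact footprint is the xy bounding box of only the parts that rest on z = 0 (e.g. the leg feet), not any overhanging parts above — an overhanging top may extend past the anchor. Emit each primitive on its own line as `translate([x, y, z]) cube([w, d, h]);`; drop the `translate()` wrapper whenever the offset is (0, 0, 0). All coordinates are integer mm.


translate([488, 272, 0]) cube([75, 75, 1008]);
translate([2737, 272, 0]) cube([75, 75, 1008]);
translate([563, 272, 271]) cube([2174, 75, 81]);
translate([563, 272, 787]) cube([2174, 75, 81]);
translate([781, 347, 54]) cube([107, 20, 943]);
translate([1106, 347, 54]) cube([107, 20, 943]);
translate([1431, 347, 54]) cube([107, 20, 943]);
translate([1756, 347, 54]) cube([107, 20, 943]);
translate([2081, 347, 54]) cube([107, 20, 943]);
translate([2406, 347, 54]) cube([107, 20, 943]);
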